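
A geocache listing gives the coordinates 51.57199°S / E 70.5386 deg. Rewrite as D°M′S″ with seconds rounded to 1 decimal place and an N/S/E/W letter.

φ: 0.571990 × 60 = 34.31940′ → 34′, remainder × 60 = 19.164″
λ: whole degrees 70; 32.31600′ → 32′ and 18.960″

51°34′19.2″ S, 70°32′19.0″ E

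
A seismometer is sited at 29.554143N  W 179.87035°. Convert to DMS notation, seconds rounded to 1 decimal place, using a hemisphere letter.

29°33′14.9″ N, 179°52′13.3″ W

Latitude: 0.554143° → 33.24858′; 0.24858 × 60 = 14.915″
λ: 0.870350° → 52.22100′; 0.22100 × 60 = 13.260″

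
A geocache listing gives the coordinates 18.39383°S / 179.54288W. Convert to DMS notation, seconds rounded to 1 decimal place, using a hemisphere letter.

Lat: whole degrees 18; 23.62980′ → 23′ and 37.788″
Lon: whole degrees 179; 32.57280′ → 32′ and 34.368″

18°23′37.8″ S, 179°32′34.4″ W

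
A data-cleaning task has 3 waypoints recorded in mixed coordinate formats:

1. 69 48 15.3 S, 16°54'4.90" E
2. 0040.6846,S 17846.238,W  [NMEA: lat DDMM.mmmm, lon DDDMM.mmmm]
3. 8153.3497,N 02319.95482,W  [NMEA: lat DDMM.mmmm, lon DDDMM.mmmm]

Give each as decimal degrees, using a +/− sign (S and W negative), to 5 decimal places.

1. -69.80425, 16.90136
2. -0.67808, -178.77063
3. 81.88916, -23.33258

Point 1:
  Lat: 48′ + 15.3″ = 48.25500′; 69 + 48.25500/60 = 69.804250
  hemisphere S, so the sign is −
  Longitude: 54′ + 4.9″ = 54.08167′; 16 + 54.08167/60 = 16.901361
  E → positive
Point 2:
  Latitude: split at 2 digits → 00° and 40.6846′; 0 + 40.6846/60 = 0.678077
  S ⇒ negate
  Longitude: split at 3 digits → 178° and 46.238′; 178 + 46.238/60 = 178.770633
  hemisphere W, so the sign is −
Point 3:
  Lat: split at 2 digits → 81° and 53.3497′; 81 + 53.3497/60 = 81.889162
  N → positive
  λ: degrees = first 3 digits = 23, minutes = 19.95482; 23 + 19.95482/60 = 23.332580
  W ⇒ negate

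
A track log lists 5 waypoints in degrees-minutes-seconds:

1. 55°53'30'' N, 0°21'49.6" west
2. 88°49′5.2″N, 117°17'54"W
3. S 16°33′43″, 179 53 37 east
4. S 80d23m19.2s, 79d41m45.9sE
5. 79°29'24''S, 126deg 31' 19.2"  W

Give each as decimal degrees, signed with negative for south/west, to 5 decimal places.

1. 55.89167, -0.36378
2. 88.81811, -117.29833
3. -16.56194, 179.89361
4. -80.38867, 79.69608
5. -79.49000, -126.52200

Point 1:
  Lat: 55° + 53/60 + 30/3600 = 55 + 0.883333 + 0.008333 = 55.891667
  N → positive
  Longitude: 21′ + 49.6″ = 21.82667′; 0 + 21.82667/60 = 0.363778
  W → negative
Point 2:
  Latitude: 88° + 49/60 + 5.2/3600 = 88 + 0.816667 + 0.001444 = 88.818111
  N ⇒ keep positive
  Longitude: 17′ + 54″ = 17.90000′; 117 + 17.90000/60 = 117.298333
  W ⇒ negate
Point 3:
  Latitude: 33′ + 43″ = 33.71667′; 16 + 33.71667/60 = 16.561944
  S → negative
  λ: 179° + 53/60 + 37/3600 = 179 + 0.883333 + 0.010278 = 179.893611
  E → positive
Point 4:
  φ: 80 + 23/60 + 19.2/3600 = 80.388667
  S → negative
  Longitude: 41′ + 45.9″ = 41.76500′; 79 + 41.76500/60 = 79.696083
  E ⇒ keep positive
Point 5:
  Lat: 79° + 29/60 + 24/3600 = 79 + 0.483333 + 0.006667 = 79.490000
  hemisphere S, so the sign is −
  λ: 126° + 31/60 + 19.2/3600 = 126 + 0.516667 + 0.005333 = 126.522000
  hemisphere W, so the sign is −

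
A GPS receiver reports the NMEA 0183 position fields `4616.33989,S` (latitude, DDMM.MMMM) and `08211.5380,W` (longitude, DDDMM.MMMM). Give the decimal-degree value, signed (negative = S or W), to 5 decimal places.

-46.27233, -82.19230

Lat: degrees = first 2 digits = 46, minutes = 16.33989; 46 + 16.33989/60 = 46.272332
S → negative
Lon: degrees = first 3 digits = 82, minutes = 11.538; 82 + 11.538/60 = 82.192300
hemisphere W, so the sign is −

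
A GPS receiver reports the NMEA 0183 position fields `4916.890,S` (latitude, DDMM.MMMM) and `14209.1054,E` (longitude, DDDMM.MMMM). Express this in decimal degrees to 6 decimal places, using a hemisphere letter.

49.281500° S, 142.151757° E

Lat: degrees = first 2 digits = 49, minutes = 16.89; 49 + 16.89/60 = 49.2815000
Longitude: degrees = first 3 digits = 142, minutes = 9.1054; 142 + 9.1054/60 = 142.1517567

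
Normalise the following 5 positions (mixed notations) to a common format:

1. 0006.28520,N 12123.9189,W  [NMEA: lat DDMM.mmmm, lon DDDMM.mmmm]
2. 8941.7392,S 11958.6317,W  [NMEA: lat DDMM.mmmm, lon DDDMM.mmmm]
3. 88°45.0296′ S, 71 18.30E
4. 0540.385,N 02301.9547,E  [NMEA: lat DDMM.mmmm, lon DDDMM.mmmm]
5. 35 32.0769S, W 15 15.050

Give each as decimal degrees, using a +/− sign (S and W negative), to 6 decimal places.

Point 1:
  φ: split at 2 digits → 00° and 6.2852′; 0 + 6.2852/60 = 0.1047533
  N ⇒ keep positive
  Longitude: split at 3 digits → 121° and 23.9189′; 121 + 23.9189/60 = 121.3986483
  W ⇒ negate
Point 2:
  Lat: degrees = first 2 digits = 89, minutes = 41.7392; 89 + 41.7392/60 = 89.6956533
  S ⇒ negate
  λ: degrees = first 3 digits = 119, minutes = 58.6317; 119 + 58.6317/60 = 119.9771950
  hemisphere W, so the sign is −
Point 3:
  φ: 45.0296′ = 0.750493°; total 88.7504933
  hemisphere S, so the sign is −
  Lon: 18.3′ = 0.305000°; total 71.3050000
  E ⇒ keep positive
Point 4:
  Latitude: degrees = first 2 digits = 5, minutes = 40.385; 5 + 40.385/60 = 5.6730833
  N ⇒ keep positive
  λ: split at 3 digits → 023° and 1.9547′; 23 + 1.9547/60 = 23.0325783
  E ⇒ keep positive
Point 5:
  Latitude: 32.0769′ = 0.534615°; total 35.5346150
  hemisphere S, so the sign is −
  Lon: 15.05′ = 0.250833°; total 15.2508333
  hemisphere W, so the sign is −

1. 0.104753, -121.398648
2. -89.695653, -119.977195
3. -88.750493, 71.305000
4. 5.673083, 23.032578
5. -35.534615, -15.250833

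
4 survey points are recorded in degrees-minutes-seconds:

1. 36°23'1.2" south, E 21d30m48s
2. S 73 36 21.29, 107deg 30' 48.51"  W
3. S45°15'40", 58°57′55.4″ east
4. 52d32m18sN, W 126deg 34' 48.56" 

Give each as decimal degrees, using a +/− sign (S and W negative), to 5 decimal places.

Point 1:
  Lat: 23′ + 1.2″ = 23.02000′; 36 + 23.02000/60 = 36.383667
  hemisphere S, so the sign is −
  Longitude: 21 + 30/60 + 48/3600 = 21.513333
  E → positive
Point 2:
  φ: 73 + 36/60 + 21.29/3600 = 73.605914
  S ⇒ negate
  λ: 107° + 30/60 + 48.51/3600 = 107 + 0.500000 + 0.013475 = 107.513475
  W → negative
Point 3:
  φ: 45° + 15/60 + 40/3600 = 45 + 0.250000 + 0.011111 = 45.261111
  S → negative
  Lon: 58 + 57/60 + 55.4/3600 = 58.965389
  E ⇒ keep positive
Point 4:
  Latitude: 32′ + 18″ = 32.30000′; 52 + 32.30000/60 = 52.538333
  N ⇒ keep positive
  λ: 126 + 34/60 + 48.56/3600 = 126.580156
  W → negative

1. -36.38367, 21.51333
2. -73.60591, -107.51348
3. -45.26111, 58.96539
4. 52.53833, -126.58016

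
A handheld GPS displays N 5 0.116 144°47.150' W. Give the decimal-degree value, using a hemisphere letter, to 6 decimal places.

5.001933° N, 144.785833° W

φ: 5 + 0.116/60 = 5.0019333
λ: 47.15′ = 0.785833°; total 144.7858333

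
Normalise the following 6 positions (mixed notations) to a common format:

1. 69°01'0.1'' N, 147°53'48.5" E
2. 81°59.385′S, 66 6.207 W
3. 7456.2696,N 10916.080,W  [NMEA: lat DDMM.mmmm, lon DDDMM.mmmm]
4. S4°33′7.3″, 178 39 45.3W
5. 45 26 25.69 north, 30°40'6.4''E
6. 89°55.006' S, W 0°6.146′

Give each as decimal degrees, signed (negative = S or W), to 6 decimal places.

1. 69.016694, 147.896806
2. -81.989750, -66.103450
3. 74.937827, -109.268000
4. -4.552028, -178.662583
5. 45.440469, 30.668444
6. -89.916767, -0.102433

Point 1:
  Latitude: 69 + 1/60 + 0.1/3600 = 69.0166944
  N → positive
  Longitude: 53′ + 48.5″ = 53.80833′; 147 + 53.80833/60 = 147.8968056
  E ⇒ keep positive
Point 2:
  φ: 81 + 59.385/60 = 81.9897500
  S → negative
  λ: 66 + 6.207/60 = 66.1034500
  W ⇒ negate
Point 3:
  φ: degrees = first 2 digits = 74, minutes = 56.2696; 74 + 56.2696/60 = 74.9378267
  N ⇒ keep positive
  Lon: degrees = first 3 digits = 109, minutes = 16.08; 109 + 16.08/60 = 109.2680000
  W ⇒ negate
Point 4:
  Lat: 33′ + 7.3″ = 33.12167′; 4 + 33.12167/60 = 4.5520278
  S → negative
  λ: 178 + 39/60 + 45.3/3600 = 178.6625833
  W → negative
Point 5:
  φ: 26′ + 25.69″ = 26.42817′; 45 + 26.42817/60 = 45.4404694
  N ⇒ keep positive
  Lon: 30 + 40/60 + 6.4/3600 = 30.6684444
  E → positive
Point 6:
  φ: 89 + 55.006/60 = 89.9167667
  S → negative
  Longitude: 0 + 6.146/60 = 0.1024333
  hemisphere W, so the sign is −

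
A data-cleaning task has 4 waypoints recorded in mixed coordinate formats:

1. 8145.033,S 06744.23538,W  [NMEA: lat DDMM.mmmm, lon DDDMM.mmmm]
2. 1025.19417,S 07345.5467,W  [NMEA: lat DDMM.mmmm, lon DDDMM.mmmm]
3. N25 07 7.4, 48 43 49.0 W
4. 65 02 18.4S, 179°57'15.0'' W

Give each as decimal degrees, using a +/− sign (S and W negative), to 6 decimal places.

1. -81.750550, -67.737256
2. -10.419903, -73.759112
3. 25.118722, -48.730278
4. -65.038444, -179.954167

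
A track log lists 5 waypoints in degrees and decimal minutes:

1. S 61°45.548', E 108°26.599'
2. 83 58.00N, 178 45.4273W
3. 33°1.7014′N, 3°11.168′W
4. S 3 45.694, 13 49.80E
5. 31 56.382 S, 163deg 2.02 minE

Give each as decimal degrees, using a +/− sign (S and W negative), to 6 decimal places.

1. -61.759133, 108.443317
2. 83.966667, -178.757122
3. 33.028357, -3.186133
4. -3.761567, 13.830000
5. -31.939700, 163.033667

Point 1:
  φ: 61 + 45.548/60 = 61.7591333
  hemisphere S, so the sign is −
  Longitude: 108 + 26.599/60 = 108.4433167
  E ⇒ keep positive
Point 2:
  Lat: 58′ = 0.966667°; total 83.9666667
  N → positive
  Longitude: 45.4273′ = 0.757122°; total 178.7571217
  W ⇒ negate
Point 3:
  Latitude: 33 + 1.7014/60 = 33.0283567
  N ⇒ keep positive
  Lon: 3 + 11.168/60 = 3.1861333
  W → negative
Point 4:
  Lat: 45.694′ = 0.761567°; total 3.7615667
  S ⇒ negate
  Lon: 49.8′ = 0.830000°; total 13.8300000
  E ⇒ keep positive
Point 5:
  Lat: 31 + 56.382/60 = 31.9397000
  hemisphere S, so the sign is −
  λ: 2.02′ = 0.033667°; total 163.0336667
  E → positive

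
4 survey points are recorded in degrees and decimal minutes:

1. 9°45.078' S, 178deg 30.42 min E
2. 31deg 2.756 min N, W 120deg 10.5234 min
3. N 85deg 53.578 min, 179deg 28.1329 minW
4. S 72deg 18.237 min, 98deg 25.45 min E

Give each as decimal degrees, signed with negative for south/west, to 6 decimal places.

1. -9.751300, 178.507000
2. 31.045933, -120.175390
3. 85.892967, -179.468882
4. -72.303950, 98.424167

Point 1:
  Lat: 45.078′ = 0.751300°; total 9.7513000
  S → negative
  Longitude: 178 + 30.42/60 = 178.5070000
  E → positive
Point 2:
  Lat: 31 + 2.756/60 = 31.0459333
  N → positive
  λ: 120 + 10.5234/60 = 120.1753900
  hemisphere W, so the sign is −
Point 3:
  Latitude: 85 + 53.578/60 = 85.8929667
  N ⇒ keep positive
  Lon: 28.1329′ = 0.468882°; total 179.4688817
  W → negative
Point 4:
  φ: 18.237′ = 0.303950°; total 72.3039500
  S ⇒ negate
  Longitude: 25.45′ = 0.424167°; total 98.4241667
  E ⇒ keep positive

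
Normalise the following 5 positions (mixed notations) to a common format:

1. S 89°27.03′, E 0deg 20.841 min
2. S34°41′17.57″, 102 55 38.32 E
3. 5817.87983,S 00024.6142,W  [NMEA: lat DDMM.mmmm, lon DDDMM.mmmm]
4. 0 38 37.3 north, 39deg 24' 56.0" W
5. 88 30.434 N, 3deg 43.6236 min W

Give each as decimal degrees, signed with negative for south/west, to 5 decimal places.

Point 1:
  φ: 27.03′ = 0.450500°; total 89.450500
  S → negative
  Longitude: 20.841′ = 0.347350°; total 0.347350
  E ⇒ keep positive
Point 2:
  Latitude: 34 + 41/60 + 17.57/3600 = 34.688214
  S → negative
  λ: 102 + 55/60 + 38.32/3600 = 102.927311
  E → positive
Point 3:
  Latitude: split at 2 digits → 58° and 17.87983′; 58 + 17.87983/60 = 58.297997
  S → negative
  Lon: degrees = first 3 digits = 0, minutes = 24.6142; 0 + 24.6142/60 = 0.410237
  W → negative
Point 4:
  Lat: 0° + 38/60 + 37.3/3600 = 0 + 0.633333 + 0.010361 = 0.643694
  N → positive
  Longitude: 39 + 24/60 + 56/3600 = 39.415556
  W → negative
Point 5:
  Lat: 30.434′ = 0.507233°; total 88.507233
  N ⇒ keep positive
  λ: 43.6236′ = 0.727060°; total 3.727060
  W ⇒ negate

1. -89.45050, 0.34735
2. -34.68821, 102.92731
3. -58.29800, -0.41024
4. 0.64369, -39.41556
5. 88.50723, -3.72706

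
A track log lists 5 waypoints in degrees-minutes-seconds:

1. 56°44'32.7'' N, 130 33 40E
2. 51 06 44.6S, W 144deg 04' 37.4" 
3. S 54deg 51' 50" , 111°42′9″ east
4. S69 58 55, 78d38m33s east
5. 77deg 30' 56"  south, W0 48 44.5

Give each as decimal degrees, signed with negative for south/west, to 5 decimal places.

Point 1:
  φ: 56 + 44/60 + 32.7/3600 = 56.742417
  N ⇒ keep positive
  λ: 130 + 33/60 + 40/3600 = 130.561111
  E → positive
Point 2:
  Latitude: 6′ + 44.6″ = 6.74333′; 51 + 6.74333/60 = 51.112389
  hemisphere S, so the sign is −
  Longitude: 144 + 4/60 + 37.4/3600 = 144.077056
  hemisphere W, so the sign is −
Point 3:
  Lat: 54° + 51/60 + 50/3600 = 54 + 0.850000 + 0.013889 = 54.863889
  S ⇒ negate
  Longitude: 111 + 42/60 + 9/3600 = 111.702500
  E ⇒ keep positive
Point 4:
  φ: 69° + 58/60 + 55/3600 = 69 + 0.966667 + 0.015278 = 69.981944
  S ⇒ negate
  Longitude: 78 + 38/60 + 33/3600 = 78.642500
  E → positive
Point 5:
  Latitude: 77 + 30/60 + 56/3600 = 77.515556
  S → negative
  Lon: 0° + 48/60 + 44.5/3600 = 0 + 0.800000 + 0.012361 = 0.812361
  hemisphere W, so the sign is −

1. 56.74242, 130.56111
2. -51.11239, -144.07706
3. -54.86389, 111.70250
4. -69.98194, 78.64250
5. -77.51556, -0.81236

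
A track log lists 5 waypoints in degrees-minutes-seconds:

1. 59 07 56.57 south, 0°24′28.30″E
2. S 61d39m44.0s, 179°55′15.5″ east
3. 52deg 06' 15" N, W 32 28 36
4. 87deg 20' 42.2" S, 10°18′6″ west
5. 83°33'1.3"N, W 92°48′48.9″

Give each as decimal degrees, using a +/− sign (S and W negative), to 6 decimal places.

Point 1:
  φ: 59° + 7/60 + 56.57/3600 = 59 + 0.116667 + 0.015714 = 59.1323806
  S → negative
  λ: 24′ + 28.3″ = 24.47167′; 0 + 24.47167/60 = 0.4078611
  E → positive
Point 2:
  φ: 61° + 39/60 + 44/3600 = 61 + 0.650000 + 0.012222 = 61.6622222
  S → negative
  λ: 179 + 55/60 + 15.5/3600 = 179.9209722
  E ⇒ keep positive
Point 3:
  φ: 6′ + 15″ = 6.25000′; 52 + 6.25000/60 = 52.1041667
  N ⇒ keep positive
  λ: 28′ + 36″ = 28.60000′; 32 + 28.60000/60 = 32.4766667
  W ⇒ negate
Point 4:
  Lat: 87 + 20/60 + 42.2/3600 = 87.3450556
  S → negative
  Lon: 10° + 18/60 + 6/3600 = 10 + 0.300000 + 0.001667 = 10.3016667
  hemisphere W, so the sign is −
Point 5:
  Lat: 33′ + 1.3″ = 33.02167′; 83 + 33.02167/60 = 83.5503611
  N ⇒ keep positive
  Lon: 92 + 48/60 + 48.9/3600 = 92.8135833
  W ⇒ negate

1. -59.132381, 0.407861
2. -61.662222, 179.920972
3. 52.104167, -32.476667
4. -87.345056, -10.301667
5. 83.550361, -92.813583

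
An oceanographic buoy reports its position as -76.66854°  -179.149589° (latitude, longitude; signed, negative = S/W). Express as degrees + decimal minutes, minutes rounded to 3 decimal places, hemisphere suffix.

76° 40.112′ S, 179° 8.975′ W

Latitude is negative → S; |value| = 76.668540
Latitude: fractional part 0.668540 → 40.11240 minutes
Longitude is negative → W; |value| = 179.149589
Lon: 179° + 0.149589 × 60 = 179° 8.97534′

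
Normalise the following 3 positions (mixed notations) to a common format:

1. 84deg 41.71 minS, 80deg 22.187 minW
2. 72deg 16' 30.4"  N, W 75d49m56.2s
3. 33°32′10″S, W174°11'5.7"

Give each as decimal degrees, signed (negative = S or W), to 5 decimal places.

1. -84.69517, -80.36978
2. 72.27511, -75.83228
3. -33.53611, -174.18492

Point 1:
  Lat: 84 + 41.71/60 = 84.695167
  S → negative
  λ: 22.187′ = 0.369783°; total 80.369783
  W → negative
Point 2:
  φ: 72° + 16/60 + 30.4/3600 = 72 + 0.266667 + 0.008444 = 72.275111
  N → positive
  Lon: 49′ + 56.2″ = 49.93667′; 75 + 49.93667/60 = 75.832278
  hemisphere W, so the sign is −
Point 3:
  φ: 32′ + 10″ = 32.16667′; 33 + 32.16667/60 = 33.536111
  S ⇒ negate
  Longitude: 174° + 11/60 + 5.7/3600 = 174 + 0.183333 + 0.001583 = 174.184917
  hemisphere W, so the sign is −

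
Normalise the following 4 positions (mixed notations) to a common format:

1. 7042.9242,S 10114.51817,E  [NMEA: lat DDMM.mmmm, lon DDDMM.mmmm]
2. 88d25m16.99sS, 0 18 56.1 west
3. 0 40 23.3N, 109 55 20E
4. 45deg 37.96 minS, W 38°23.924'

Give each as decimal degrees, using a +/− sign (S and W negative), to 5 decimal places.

Point 1:
  Lat: degrees = first 2 digits = 70, minutes = 42.9242; 70 + 42.9242/60 = 70.715403
  S ⇒ negate
  λ: split at 3 digits → 101° and 14.51817′; 101 + 14.51817/60 = 101.241970
  E ⇒ keep positive
Point 2:
  Latitude: 88 + 25/60 + 16.99/3600 = 88.421386
  S → negative
  Longitude: 18′ + 56.1″ = 18.93500′; 0 + 18.93500/60 = 0.315583
  W → negative
Point 3:
  Lat: 0° + 40/60 + 23.3/3600 = 0 + 0.666667 + 0.006472 = 0.673139
  N → positive
  λ: 109° + 55/60 + 20/3600 = 109 + 0.916667 + 0.005556 = 109.922222
  E ⇒ keep positive
Point 4:
  Latitude: 45 + 37.96/60 = 45.632667
  S ⇒ negate
  λ: 38 + 23.924/60 = 38.398733
  hemisphere W, so the sign is −

1. -70.71540, 101.24197
2. -88.42139, -0.31558
3. 0.67314, 109.92222
4. -45.63267, -38.39873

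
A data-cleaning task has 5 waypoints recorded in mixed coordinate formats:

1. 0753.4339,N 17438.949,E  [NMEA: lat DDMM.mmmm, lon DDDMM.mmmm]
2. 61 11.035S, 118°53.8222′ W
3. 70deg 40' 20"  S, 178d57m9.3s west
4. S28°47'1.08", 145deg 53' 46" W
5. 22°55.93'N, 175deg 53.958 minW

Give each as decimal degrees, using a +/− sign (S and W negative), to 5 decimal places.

Point 1:
  Lat: degrees = first 2 digits = 7, minutes = 53.4339; 7 + 53.4339/60 = 7.890565
  N ⇒ keep positive
  Longitude: degrees = first 3 digits = 174, minutes = 38.949; 174 + 38.949/60 = 174.649150
  E → positive
Point 2:
  Latitude: 61 + 11.035/60 = 61.183917
  hemisphere S, so the sign is −
  Lon: 118 + 53.8222/60 = 118.897037
  W ⇒ negate
Point 3:
  Latitude: 40′ + 20″ = 40.33333′; 70 + 40.33333/60 = 70.672222
  S → negative
  λ: 178° + 57/60 + 9.3/3600 = 178 + 0.950000 + 0.002583 = 178.952583
  W ⇒ negate
Point 4:
  Latitude: 28 + 47/60 + 1.08/3600 = 28.783633
  S ⇒ negate
  Lon: 145 + 53/60 + 46/3600 = 145.896111
  W ⇒ negate
Point 5:
  Lat: 22 + 55.93/60 = 22.932167
  N ⇒ keep positive
  λ: 175 + 53.958/60 = 175.899300
  W → negative

1. 7.89057, 174.64915
2. -61.18392, -118.89704
3. -70.67222, -178.95258
4. -28.78363, -145.89611
5. 22.93217, -175.89930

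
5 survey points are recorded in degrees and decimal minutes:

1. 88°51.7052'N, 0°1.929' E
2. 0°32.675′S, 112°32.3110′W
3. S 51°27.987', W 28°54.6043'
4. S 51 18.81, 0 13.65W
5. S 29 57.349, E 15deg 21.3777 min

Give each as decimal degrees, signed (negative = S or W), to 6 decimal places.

Point 1:
  Latitude: 51.7052′ = 0.861753°; total 88.8617533
  N → positive
  λ: 0 + 1.929/60 = 0.0321500
  E → positive
Point 2:
  Lat: 32.675′ = 0.544583°; total 0.5445833
  S → negative
  Lon: 32.311′ = 0.538517°; total 112.5385167
  W → negative
Point 3:
  φ: 51 + 27.987/60 = 51.4664500
  S → negative
  Longitude: 28 + 54.6043/60 = 28.9100717
  W ⇒ negate
Point 4:
  φ: 51 + 18.81/60 = 51.3135000
  S ⇒ negate
  λ: 0 + 13.65/60 = 0.2275000
  W ⇒ negate
Point 5:
  Lat: 57.349′ = 0.955817°; total 29.9558167
  S → negative
  Lon: 21.3777′ = 0.356295°; total 15.3562950
  E ⇒ keep positive

1. 88.861753, 0.032150
2. -0.544583, -112.538517
3. -51.466450, -28.910072
4. -51.313500, -0.227500
5. -29.955817, 15.356295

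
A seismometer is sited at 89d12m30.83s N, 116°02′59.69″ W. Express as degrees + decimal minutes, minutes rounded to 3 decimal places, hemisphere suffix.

89° 12.514′ N, 116° 2.995′ W

Latitude: seconds/60 = 0.51383; minutes = 12 + 0.51383 = 12.51383
λ: seconds/60 = 0.99483; minutes = 2 + 0.99483 = 2.99483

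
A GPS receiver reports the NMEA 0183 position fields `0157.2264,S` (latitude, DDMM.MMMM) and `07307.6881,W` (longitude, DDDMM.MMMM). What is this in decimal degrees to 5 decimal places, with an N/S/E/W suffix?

1.95377° S, 73.12814° W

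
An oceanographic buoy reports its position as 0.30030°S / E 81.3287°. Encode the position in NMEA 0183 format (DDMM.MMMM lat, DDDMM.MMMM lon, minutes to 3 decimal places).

φ: minutes = (0.300300 − 0) × 60 = 18.01800
Lon: minutes = (81.328700 − 81) × 60 = 19.72200

0018.018,S / 08119.722,E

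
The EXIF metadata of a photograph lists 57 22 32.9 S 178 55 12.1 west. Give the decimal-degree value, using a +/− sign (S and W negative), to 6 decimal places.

Lat: 57 + 22/60 + 32.9/3600 = 57.3758056
S ⇒ negate
λ: 178 + 55/60 + 12.1/3600 = 178.9200278
W ⇒ negate

-57.375806, -178.920028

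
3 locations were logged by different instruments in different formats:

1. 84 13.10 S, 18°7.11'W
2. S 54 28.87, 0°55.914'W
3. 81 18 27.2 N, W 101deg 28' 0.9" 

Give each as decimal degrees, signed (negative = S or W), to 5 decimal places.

1. -84.21833, -18.11850
2. -54.48117, -0.93190
3. 81.30756, -101.46692

Point 1:
  φ: 84 + 13.1/60 = 84.218333
  hemisphere S, so the sign is −
  Lon: 18 + 7.11/60 = 18.118500
  W → negative
Point 2:
  Latitude: 28.87′ = 0.481167°; total 54.481167
  S → negative
  Longitude: 0 + 55.914/60 = 0.931900
  hemisphere W, so the sign is −
Point 3:
  φ: 81° + 18/60 + 27.2/3600 = 81 + 0.300000 + 0.007556 = 81.307556
  N → positive
  Lon: 28′ + 0.9″ = 28.01500′; 101 + 28.01500/60 = 101.466917
  W ⇒ negate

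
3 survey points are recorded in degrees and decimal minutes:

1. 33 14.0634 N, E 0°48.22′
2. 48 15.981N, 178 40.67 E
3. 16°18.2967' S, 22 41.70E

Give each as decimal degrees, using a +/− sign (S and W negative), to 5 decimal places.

Point 1:
  Lat: 14.0634′ = 0.234390°; total 33.234390
  N → positive
  Lon: 48.22′ = 0.803667°; total 0.803667
  E → positive
Point 2:
  φ: 48 + 15.981/60 = 48.266350
  N ⇒ keep positive
  λ: 178 + 40.67/60 = 178.677833
  E → positive
Point 3:
  Latitude: 16 + 18.2967/60 = 16.304945
  S ⇒ negate
  Longitude: 41.7′ = 0.695000°; total 22.695000
  E ⇒ keep positive

1. 33.23439, 0.80367
2. 48.26635, 178.67783
3. -16.30495, 22.69500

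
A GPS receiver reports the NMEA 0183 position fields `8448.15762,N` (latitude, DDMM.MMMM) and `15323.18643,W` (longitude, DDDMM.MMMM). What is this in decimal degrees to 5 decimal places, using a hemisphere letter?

Lat: degrees = first 2 digits = 84, minutes = 48.15762; 84 + 48.15762/60 = 84.802627
Lon: degrees = first 3 digits = 153, minutes = 23.18643; 153 + 23.18643/60 = 153.386441

84.80263° N, 153.38644° W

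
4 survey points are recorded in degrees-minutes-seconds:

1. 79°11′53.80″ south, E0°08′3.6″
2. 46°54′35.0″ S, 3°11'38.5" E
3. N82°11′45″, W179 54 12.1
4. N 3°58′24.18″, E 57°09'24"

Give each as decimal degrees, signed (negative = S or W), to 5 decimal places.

Point 1:
  Lat: 11′ + 53.8″ = 11.89667′; 79 + 11.89667/60 = 79.198278
  hemisphere S, so the sign is −
  λ: 0° + 8/60 + 3.6/3600 = 0 + 0.133333 + 0.001000 = 0.134333
  E → positive
Point 2:
  Latitude: 46 + 54/60 + 35/3600 = 46.909722
  S → negative
  Longitude: 3° + 11/60 + 38.5/3600 = 3 + 0.183333 + 0.010694 = 3.194028
  E → positive
Point 3:
  Latitude: 11′ + 45″ = 11.75000′; 82 + 11.75000/60 = 82.195833
  N ⇒ keep positive
  Lon: 54′ + 12.1″ = 54.20167′; 179 + 54.20167/60 = 179.903361
  W ⇒ negate
Point 4:
  Lat: 58′ + 24.18″ = 58.40300′; 3 + 58.40300/60 = 3.973383
  N → positive
  Lon: 9′ + 24″ = 9.40000′; 57 + 9.40000/60 = 57.156667
  E ⇒ keep positive

1. -79.19828, 0.13433
2. -46.90972, 3.19403
3. 82.19583, -179.90336
4. 3.97338, 57.15667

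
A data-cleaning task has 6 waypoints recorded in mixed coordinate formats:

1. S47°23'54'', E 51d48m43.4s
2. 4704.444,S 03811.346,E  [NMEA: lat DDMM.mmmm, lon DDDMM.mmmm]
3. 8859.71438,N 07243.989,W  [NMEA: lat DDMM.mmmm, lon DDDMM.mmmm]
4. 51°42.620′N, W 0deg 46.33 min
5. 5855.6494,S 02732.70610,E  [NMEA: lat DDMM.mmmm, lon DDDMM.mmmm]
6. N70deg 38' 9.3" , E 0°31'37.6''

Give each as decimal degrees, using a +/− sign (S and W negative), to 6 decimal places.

1. -47.398333, 51.812056
2. -47.074067, 38.189100
3. 88.995240, -72.733150
4. 51.710333, -0.772167
5. -58.927490, 27.545102
6. 70.635917, 0.527111

Point 1:
  Lat: 47° + 23/60 + 54/3600 = 47 + 0.383333 + 0.015000 = 47.3983333
  S → negative
  Lon: 51 + 48/60 + 43.4/3600 = 51.8120556
  E → positive
Point 2:
  Lat: degrees = first 2 digits = 47, minutes = 4.444; 47 + 4.444/60 = 47.0740667
  hemisphere S, so the sign is −
  λ: degrees = first 3 digits = 38, minutes = 11.346; 38 + 11.346/60 = 38.1891000
  E ⇒ keep positive
Point 3:
  Lat: degrees = first 2 digits = 88, minutes = 59.71438; 88 + 59.71438/60 = 88.9952397
  N ⇒ keep positive
  Longitude: split at 3 digits → 072° and 43.989′; 72 + 43.989/60 = 72.7331500
  W → negative
Point 4:
  Lat: 42.62′ = 0.710333°; total 51.7103333
  N → positive
  Longitude: 46.33′ = 0.772167°; total 0.7721667
  W ⇒ negate
Point 5:
  Lat: split at 2 digits → 58° and 55.6494′; 58 + 55.6494/60 = 58.9274900
  hemisphere S, so the sign is −
  λ: split at 3 digits → 027° and 32.7061′; 27 + 32.7061/60 = 27.5451017
  E → positive
Point 6:
  Latitude: 70° + 38/60 + 9.3/3600 = 70 + 0.633333 + 0.002583 = 70.6359167
  N → positive
  λ: 0 + 31/60 + 37.6/3600 = 0.5271111
  E ⇒ keep positive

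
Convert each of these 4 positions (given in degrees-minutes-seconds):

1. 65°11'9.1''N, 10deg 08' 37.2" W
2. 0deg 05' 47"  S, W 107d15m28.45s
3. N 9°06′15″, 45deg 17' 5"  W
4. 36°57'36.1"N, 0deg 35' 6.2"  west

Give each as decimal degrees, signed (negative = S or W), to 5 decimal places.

Point 1:
  Lat: 65° + 11/60 + 9.1/3600 = 65 + 0.183333 + 0.002528 = 65.185861
  N → positive
  Longitude: 8′ + 37.2″ = 8.62000′; 10 + 8.62000/60 = 10.143667
  W ⇒ negate
Point 2:
  φ: 5′ + 47″ = 5.78333′; 0 + 5.78333/60 = 0.096389
  hemisphere S, so the sign is −
  Lon: 107° + 15/60 + 28.45/3600 = 107 + 0.250000 + 0.007903 = 107.257903
  W ⇒ negate
Point 3:
  Latitude: 6′ + 15″ = 6.25000′; 9 + 6.25000/60 = 9.104167
  N ⇒ keep positive
  Lon: 17′ + 5″ = 17.08333′; 45 + 17.08333/60 = 45.284722
  W → negative
Point 4:
  Latitude: 57′ + 36.1″ = 57.60167′; 36 + 57.60167/60 = 36.960028
  N ⇒ keep positive
  Longitude: 0° + 35/60 + 6.2/3600 = 0 + 0.583333 + 0.001722 = 0.585056
  hemisphere W, so the sign is −

1. 65.18586, -10.14367
2. -0.09639, -107.25790
3. 9.10417, -45.28472
4. 36.96003, -0.58506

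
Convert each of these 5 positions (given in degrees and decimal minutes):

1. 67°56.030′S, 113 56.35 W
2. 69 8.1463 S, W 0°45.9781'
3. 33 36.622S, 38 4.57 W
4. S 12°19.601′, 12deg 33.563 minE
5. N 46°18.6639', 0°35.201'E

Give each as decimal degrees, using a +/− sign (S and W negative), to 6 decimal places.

1. -67.933833, -113.939167
2. -69.135772, -0.766302
3. -33.610367, -38.076167
4. -12.326683, 12.559383
5. 46.311065, 0.586683

Point 1:
  φ: 67 + 56.03/60 = 67.9338333
  S ⇒ negate
  λ: 113 + 56.35/60 = 113.9391667
  W → negative
Point 2:
  φ: 69 + 8.1463/60 = 69.1357717
  S → negative
  λ: 45.9781′ = 0.766302°; total 0.7663017
  W → negative
Point 3:
  φ: 33 + 36.622/60 = 33.6103667
  hemisphere S, so the sign is −
  Longitude: 38 + 4.57/60 = 38.0761667
  hemisphere W, so the sign is −
Point 4:
  Latitude: 12 + 19.601/60 = 12.3266833
  hemisphere S, so the sign is −
  Lon: 33.563′ = 0.559383°; total 12.5593833
  E ⇒ keep positive
Point 5:
  Lat: 46 + 18.6639/60 = 46.3110650
  N → positive
  Longitude: 35.201′ = 0.586683°; total 0.5866833
  E ⇒ keep positive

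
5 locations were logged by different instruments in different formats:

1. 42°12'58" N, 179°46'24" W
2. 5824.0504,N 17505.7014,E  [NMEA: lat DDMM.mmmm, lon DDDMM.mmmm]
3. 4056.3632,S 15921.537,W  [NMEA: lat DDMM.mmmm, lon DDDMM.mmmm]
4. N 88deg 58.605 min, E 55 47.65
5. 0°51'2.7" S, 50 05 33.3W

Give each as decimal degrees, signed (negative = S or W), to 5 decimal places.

1. 42.21611, -179.77333
2. 58.40084, 175.09502
3. -40.93939, -159.35895
4. 88.97675, 55.79417
5. -0.85075, -50.09258

Point 1:
  Latitude: 42° + 12/60 + 58/3600 = 42 + 0.200000 + 0.016111 = 42.216111
  N ⇒ keep positive
  Lon: 179° + 46/60 + 24/3600 = 179 + 0.766667 + 0.006667 = 179.773333
  W ⇒ negate
Point 2:
  Lat: degrees = first 2 digits = 58, minutes = 24.0504; 58 + 24.0504/60 = 58.400840
  N ⇒ keep positive
  Lon: degrees = first 3 digits = 175, minutes = 5.7014; 175 + 5.7014/60 = 175.095023
  E ⇒ keep positive
Point 3:
  Latitude: degrees = first 2 digits = 40, minutes = 56.3632; 40 + 56.3632/60 = 40.939387
  hemisphere S, so the sign is −
  Lon: degrees = first 3 digits = 159, minutes = 21.537; 159 + 21.537/60 = 159.358950
  W ⇒ negate
Point 4:
  Latitude: 58.605′ = 0.976750°; total 88.976750
  N ⇒ keep positive
  λ: 55 + 47.65/60 = 55.794167
  E ⇒ keep positive
Point 5:
  φ: 0° + 51/60 + 2.7/3600 = 0 + 0.850000 + 0.000750 = 0.850750
  hemisphere S, so the sign is −
  Lon: 50° + 5/60 + 33.3/3600 = 50 + 0.083333 + 0.009250 = 50.092583
  hemisphere W, so the sign is −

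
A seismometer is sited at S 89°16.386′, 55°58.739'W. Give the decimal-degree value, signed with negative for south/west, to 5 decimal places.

-89.27310, -55.97898

Lat: 89 + 16.386/60 = 89.273100
S ⇒ negate
λ: 55 + 58.739/60 = 55.978983
W → negative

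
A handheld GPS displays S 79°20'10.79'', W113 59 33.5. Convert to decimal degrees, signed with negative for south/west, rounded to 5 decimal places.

-79.33633, -113.99264

Latitude: 79° + 20/60 + 10.79/3600 = 79 + 0.333333 + 0.002997 = 79.336331
S ⇒ negate
λ: 59′ + 33.5″ = 59.55833′; 113 + 59.55833/60 = 113.992639
hemisphere W, so the sign is −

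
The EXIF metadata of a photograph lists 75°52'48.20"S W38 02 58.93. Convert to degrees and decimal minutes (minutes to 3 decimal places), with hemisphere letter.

75° 52.803′ S, 38° 2.982′ W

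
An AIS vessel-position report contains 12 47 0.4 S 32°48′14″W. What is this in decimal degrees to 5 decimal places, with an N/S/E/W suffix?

φ: 47′ + 0.4″ = 47.00667′; 12 + 47.00667/60 = 12.783444
Lon: 32° + 48/60 + 14/3600 = 32 + 0.800000 + 0.003889 = 32.803889

12.78344° S, 32.80389° W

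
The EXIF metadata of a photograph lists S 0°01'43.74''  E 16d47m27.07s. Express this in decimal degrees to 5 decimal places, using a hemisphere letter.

Lat: 0° + 1/60 + 43.74/3600 = 0 + 0.016667 + 0.012150 = 0.028817
Longitude: 47′ + 27.07″ = 47.45117′; 16 + 47.45117/60 = 16.790853

0.02882° S, 16.79085° E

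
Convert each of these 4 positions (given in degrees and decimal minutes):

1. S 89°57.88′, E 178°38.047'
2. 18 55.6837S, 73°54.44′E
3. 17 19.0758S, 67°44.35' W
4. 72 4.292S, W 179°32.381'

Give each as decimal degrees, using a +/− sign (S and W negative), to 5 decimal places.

1. -89.96467, 178.63412
2. -18.92806, 73.90733
3. -17.31793, -67.73917
4. -72.07153, -179.53968

Point 1:
  φ: 57.88′ = 0.964667°; total 89.964667
  hemisphere S, so the sign is −
  λ: 38.047′ = 0.634117°; total 178.634117
  E ⇒ keep positive
Point 2:
  Lat: 55.6837′ = 0.928062°; total 18.928062
  S ⇒ negate
  Longitude: 54.44′ = 0.907333°; total 73.907333
  E → positive
Point 3:
  Lat: 19.0758′ = 0.317930°; total 17.317930
  hemisphere S, so the sign is −
  Lon: 67 + 44.35/60 = 67.739167
  hemisphere W, so the sign is −
Point 4:
  Latitude: 72 + 4.292/60 = 72.071533
  S → negative
  λ: 179 + 32.381/60 = 179.539683
  hemisphere W, so the sign is −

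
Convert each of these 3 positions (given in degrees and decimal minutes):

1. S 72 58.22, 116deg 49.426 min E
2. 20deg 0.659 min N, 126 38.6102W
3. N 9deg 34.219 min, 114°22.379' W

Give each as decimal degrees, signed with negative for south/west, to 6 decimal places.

1. -72.970333, 116.823767
2. 20.010983, -126.643503
3. 9.570317, -114.372983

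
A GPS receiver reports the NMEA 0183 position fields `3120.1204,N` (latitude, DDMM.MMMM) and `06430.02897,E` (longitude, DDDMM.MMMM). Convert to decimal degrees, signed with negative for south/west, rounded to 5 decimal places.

31.33534, 64.50048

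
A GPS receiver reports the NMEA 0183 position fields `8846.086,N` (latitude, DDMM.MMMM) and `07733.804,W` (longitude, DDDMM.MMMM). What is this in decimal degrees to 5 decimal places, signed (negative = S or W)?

φ: degrees = first 2 digits = 88, minutes = 46.086; 88 + 46.086/60 = 88.768100
N → positive
Lon: degrees = first 3 digits = 77, minutes = 33.804; 77 + 33.804/60 = 77.563400
W → negative

88.76810, -77.56340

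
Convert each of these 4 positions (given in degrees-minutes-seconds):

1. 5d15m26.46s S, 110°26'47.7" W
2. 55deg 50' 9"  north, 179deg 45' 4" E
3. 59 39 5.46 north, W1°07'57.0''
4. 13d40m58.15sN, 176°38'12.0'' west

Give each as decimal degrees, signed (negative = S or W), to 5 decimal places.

Point 1:
  Lat: 5° + 15/60 + 26.46/3600 = 5 + 0.250000 + 0.007350 = 5.257350
  S ⇒ negate
  λ: 110° + 26/60 + 47.7/3600 = 110 + 0.433333 + 0.013250 = 110.446583
  W ⇒ negate
Point 2:
  Lat: 55 + 50/60 + 9/3600 = 55.835833
  N → positive
  Longitude: 45′ + 4″ = 45.06667′; 179 + 45.06667/60 = 179.751111
  E ⇒ keep positive
Point 3:
  Lat: 59° + 39/60 + 5.46/3600 = 59 + 0.650000 + 0.001517 = 59.651517
  N → positive
  Lon: 1° + 7/60 + 57/3600 = 1 + 0.116667 + 0.015833 = 1.132500
  hemisphere W, so the sign is −
Point 4:
  Lat: 13 + 40/60 + 58.15/3600 = 13.682819
  N → positive
  Lon: 176 + 38/60 + 12/3600 = 176.636667
  W ⇒ negate

1. -5.25735, -110.44658
2. 55.83583, 179.75111
3. 59.65152, -1.13250
4. 13.68282, -176.63667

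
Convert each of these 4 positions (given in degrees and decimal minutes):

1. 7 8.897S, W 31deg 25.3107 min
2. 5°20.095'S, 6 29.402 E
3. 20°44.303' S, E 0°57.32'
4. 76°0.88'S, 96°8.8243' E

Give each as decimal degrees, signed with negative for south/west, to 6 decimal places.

1. -7.148283, -31.421845
2. -5.334917, 6.490033
3. -20.738383, 0.955333
4. -76.014667, 96.147072

Point 1:
  Latitude: 7 + 8.897/60 = 7.1482833
  S → negative
  λ: 31 + 25.3107/60 = 31.4218450
  W → negative
Point 2:
  Latitude: 20.095′ = 0.334917°; total 5.3349167
  hemisphere S, so the sign is −
  Longitude: 29.402′ = 0.490033°; total 6.4900333
  E ⇒ keep positive
Point 3:
  φ: 44.303′ = 0.738383°; total 20.7383833
  S → negative
  Lon: 57.32′ = 0.955333°; total 0.9553333
  E ⇒ keep positive
Point 4:
  Latitude: 0.88′ = 0.014667°; total 76.0146667
  S → negative
  λ: 96 + 8.8243/60 = 96.1470717
  E ⇒ keep positive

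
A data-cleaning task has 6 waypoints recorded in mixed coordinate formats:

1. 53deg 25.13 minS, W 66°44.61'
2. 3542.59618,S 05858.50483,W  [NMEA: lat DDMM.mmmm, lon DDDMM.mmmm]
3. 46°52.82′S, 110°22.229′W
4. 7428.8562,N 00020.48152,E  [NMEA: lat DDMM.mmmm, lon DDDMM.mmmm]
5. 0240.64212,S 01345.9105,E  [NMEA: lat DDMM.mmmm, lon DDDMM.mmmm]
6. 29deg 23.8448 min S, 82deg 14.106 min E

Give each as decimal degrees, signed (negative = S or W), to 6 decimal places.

1. -53.418833, -66.743500
2. -35.709936, -58.975081
3. -46.880333, -110.370483
4. 74.480937, 0.341359
5. -2.677369, 13.765175
6. -29.397413, 82.235100

Point 1:
  φ: 25.13′ = 0.418833°; total 53.4188333
  S → negative
  Lon: 44.61′ = 0.743500°; total 66.7435000
  hemisphere W, so the sign is −
Point 2:
  Lat: degrees = first 2 digits = 35, minutes = 42.59618; 35 + 42.59618/60 = 35.7099363
  hemisphere S, so the sign is −
  λ: degrees = first 3 digits = 58, minutes = 58.50483; 58 + 58.50483/60 = 58.9750805
  W ⇒ negate
Point 3:
  Lat: 46 + 52.82/60 = 46.8803333
  S ⇒ negate
  Longitude: 110 + 22.229/60 = 110.3704833
  hemisphere W, so the sign is −
Point 4:
  Latitude: split at 2 digits → 74° and 28.8562′; 74 + 28.8562/60 = 74.4809367
  N → positive
  Lon: degrees = first 3 digits = 0, minutes = 20.48152; 0 + 20.48152/60 = 0.3413587
  E → positive
Point 5:
  Latitude: split at 2 digits → 02° and 40.64212′; 2 + 40.64212/60 = 2.6773687
  S → negative
  Longitude: degrees = first 3 digits = 13, minutes = 45.9105; 13 + 45.9105/60 = 13.7651750
  E → positive
Point 6:
  Lat: 29 + 23.8448/60 = 29.3974133
  hemisphere S, so the sign is −
  λ: 14.106′ = 0.235100°; total 82.2351000
  E ⇒ keep positive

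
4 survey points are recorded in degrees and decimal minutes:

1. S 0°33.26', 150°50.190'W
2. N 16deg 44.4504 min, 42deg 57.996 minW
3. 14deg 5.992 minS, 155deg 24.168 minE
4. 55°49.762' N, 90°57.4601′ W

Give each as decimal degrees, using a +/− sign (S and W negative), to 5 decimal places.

1. -0.55433, -150.83650
2. 16.74084, -42.96660
3. -14.09987, 155.40280
4. 55.82937, -90.95767

Point 1:
  Latitude: 33.26′ = 0.554333°; total 0.554333
  S → negative
  Longitude: 150 + 50.19/60 = 150.836500
  W → negative
Point 2:
  Latitude: 16 + 44.4504/60 = 16.740840
  N ⇒ keep positive
  Lon: 42 + 57.996/60 = 42.966600
  hemisphere W, so the sign is −
Point 3:
  Lat: 14 + 5.992/60 = 14.099867
  S → negative
  Lon: 155 + 24.168/60 = 155.402800
  E → positive
Point 4:
  Lat: 55 + 49.762/60 = 55.829367
  N ⇒ keep positive
  λ: 90 + 57.4601/60 = 90.957668
  W ⇒ negate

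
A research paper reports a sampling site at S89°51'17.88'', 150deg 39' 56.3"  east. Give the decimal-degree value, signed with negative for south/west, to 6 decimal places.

φ: 51′ + 17.88″ = 51.29800′; 89 + 51.29800/60 = 89.8549667
hemisphere S, so the sign is −
λ: 150 + 39/60 + 56.3/3600 = 150.6656389
E → positive

-89.854967, 150.665639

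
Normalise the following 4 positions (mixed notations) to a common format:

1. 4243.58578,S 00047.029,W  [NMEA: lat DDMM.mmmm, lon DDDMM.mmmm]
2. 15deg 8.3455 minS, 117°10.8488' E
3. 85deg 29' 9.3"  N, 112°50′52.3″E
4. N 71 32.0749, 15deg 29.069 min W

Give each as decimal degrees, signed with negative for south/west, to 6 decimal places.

Point 1:
  Lat: split at 2 digits → 42° and 43.58578′; 42 + 43.58578/60 = 42.7264297
  S → negative
  Longitude: split at 3 digits → 000° and 47.029′; 0 + 47.029/60 = 0.7838167
  W ⇒ negate
Point 2:
  Latitude: 15 + 8.3455/60 = 15.1390917
  S → negative
  Longitude: 10.8488′ = 0.180813°; total 117.1808133
  E → positive
Point 3:
  Lat: 85 + 29/60 + 9.3/3600 = 85.4859167
  N ⇒ keep positive
  Longitude: 112 + 50/60 + 52.3/3600 = 112.8478611
  E ⇒ keep positive
Point 4:
  φ: 32.0749′ = 0.534582°; total 71.5345817
  N → positive
  Lon: 15 + 29.069/60 = 15.4844833
  hemisphere W, so the sign is −

1. -42.726430, -0.783817
2. -15.139092, 117.180813
3. 85.485917, 112.847861
4. 71.534582, -15.484483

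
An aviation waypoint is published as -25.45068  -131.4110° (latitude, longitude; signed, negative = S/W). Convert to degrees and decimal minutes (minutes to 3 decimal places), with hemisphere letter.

Latitude is negative → S; |value| = 25.450680
Lat: fractional part 0.450680 → 27.04080 minutes
Longitude is negative → W; |value| = 131.411000
Lon: 131° + 0.411000 × 60 = 131° 24.66000′

25° 27.041′ S, 131° 24.660′ W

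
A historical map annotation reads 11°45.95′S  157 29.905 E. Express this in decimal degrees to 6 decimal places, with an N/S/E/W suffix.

11.765833° S, 157.498417° E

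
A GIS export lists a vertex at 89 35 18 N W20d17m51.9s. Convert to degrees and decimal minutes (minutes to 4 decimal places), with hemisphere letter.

Lat: seconds/60 = 0.30000; minutes = 35 + 0.30000 = 35.300000
Longitude: 17 + 51.9/60 = 17.865000′

89° 35.3000′ N, 20° 17.8650′ W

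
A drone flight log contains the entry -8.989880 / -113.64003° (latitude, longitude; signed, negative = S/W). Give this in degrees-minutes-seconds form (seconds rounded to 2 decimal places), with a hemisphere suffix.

Latitude is negative → S; |value| = 8.989880
Latitude: whole degrees 8; 59.39280′ → 59′ and 23.5680″
Longitude is negative → W; |value| = 113.640030
λ: 0.640030 × 60 = 38.40180′ → 38′, remainder × 60 = 24.1080″

8°59′23.57″ S, 113°38′24.11″ W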